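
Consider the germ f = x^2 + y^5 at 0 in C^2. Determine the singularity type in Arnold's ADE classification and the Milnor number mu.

Type A4, Milnor number mu = 4.

The Hessian of f at 0 has rank 1. Corank 1: A-series; mu = 4 gives A_4.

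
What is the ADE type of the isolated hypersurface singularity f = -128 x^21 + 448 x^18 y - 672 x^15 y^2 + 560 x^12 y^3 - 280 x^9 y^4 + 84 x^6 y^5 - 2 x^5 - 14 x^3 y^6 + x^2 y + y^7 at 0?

The Hessian of f at 0 is [[0, 0], [0, 0]] with rank 0, so corank 2. A Groebner basis of the Jacobian ideal J(f) in C{x,y} is {x^2/7 + y^6, x^3, x*y}; counting standard monomials gives mu = 8. Corank 2; j^3 = x^2*y has shape L^2 M (L != M), so D-series; mu = 8 gives D_8.

D8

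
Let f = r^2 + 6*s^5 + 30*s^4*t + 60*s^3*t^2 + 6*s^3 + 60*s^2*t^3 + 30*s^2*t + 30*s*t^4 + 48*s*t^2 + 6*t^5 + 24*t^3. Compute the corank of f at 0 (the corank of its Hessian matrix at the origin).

2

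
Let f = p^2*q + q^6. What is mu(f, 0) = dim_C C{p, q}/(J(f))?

7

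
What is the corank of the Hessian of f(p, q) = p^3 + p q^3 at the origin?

2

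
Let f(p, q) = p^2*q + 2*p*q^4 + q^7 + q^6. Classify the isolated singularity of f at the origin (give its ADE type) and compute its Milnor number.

Type D_{7}, Milnor number mu = 7.

The Hessian of f at 0 has rank 0. Corank 2; j^3 = p^2*q has shape L^2 M (L != M), so D-series; mu = 7 gives D_7.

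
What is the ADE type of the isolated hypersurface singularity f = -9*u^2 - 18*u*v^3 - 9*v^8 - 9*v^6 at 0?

The Hessian of f at 0 is [[-18, 0], [0, 0]] with rank 1, so corank 1. A Groebner basis of the Jacobian ideal J(f) in C{u,v} is {u^3, u^2*v, u + v^3}; counting standard monomials gives mu = 7. Corank 1: A-series; mu = 7 gives A_7.

A_{7}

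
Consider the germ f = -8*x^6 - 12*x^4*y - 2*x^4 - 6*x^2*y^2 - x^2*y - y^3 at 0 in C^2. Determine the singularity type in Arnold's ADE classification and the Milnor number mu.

Type D_{4}, Milnor number mu = 4.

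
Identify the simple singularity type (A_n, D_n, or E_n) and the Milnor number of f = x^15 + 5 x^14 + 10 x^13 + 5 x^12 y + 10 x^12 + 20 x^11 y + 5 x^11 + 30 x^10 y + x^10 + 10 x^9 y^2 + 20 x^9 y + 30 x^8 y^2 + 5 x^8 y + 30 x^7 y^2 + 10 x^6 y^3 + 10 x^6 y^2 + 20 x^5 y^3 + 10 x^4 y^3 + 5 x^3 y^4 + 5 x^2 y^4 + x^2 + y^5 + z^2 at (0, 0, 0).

The Hessian of f at 0 is [[2, 0, 0], [0, 0, 0], [0, 0, 2]] with rank 2, so corank 1. A Groebner basis of the Jacobian ideal J(f) in C{x,y,z} is {y^4, x, z}; counting standard monomials gives mu = 4. Corank 1: A-series; mu = 4 gives A_4.

Type A_4, Milnor number mu = 4.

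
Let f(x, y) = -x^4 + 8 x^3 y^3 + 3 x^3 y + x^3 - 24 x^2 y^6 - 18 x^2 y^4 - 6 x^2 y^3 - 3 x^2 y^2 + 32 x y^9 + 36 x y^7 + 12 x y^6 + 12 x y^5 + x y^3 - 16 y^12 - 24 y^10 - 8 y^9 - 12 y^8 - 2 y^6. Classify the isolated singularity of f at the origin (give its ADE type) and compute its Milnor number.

Type E_7, Milnor number mu = 7.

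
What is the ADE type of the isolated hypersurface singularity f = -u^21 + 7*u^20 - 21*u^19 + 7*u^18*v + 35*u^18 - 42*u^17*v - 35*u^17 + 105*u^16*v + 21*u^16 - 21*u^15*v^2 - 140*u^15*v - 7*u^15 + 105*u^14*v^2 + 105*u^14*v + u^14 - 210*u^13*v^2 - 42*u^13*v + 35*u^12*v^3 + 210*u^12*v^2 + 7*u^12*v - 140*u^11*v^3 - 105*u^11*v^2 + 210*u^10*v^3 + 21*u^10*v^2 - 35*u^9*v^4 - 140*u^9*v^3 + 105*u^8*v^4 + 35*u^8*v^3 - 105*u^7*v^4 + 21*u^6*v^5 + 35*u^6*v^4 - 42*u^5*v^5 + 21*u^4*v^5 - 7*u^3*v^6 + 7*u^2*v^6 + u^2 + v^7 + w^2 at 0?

The Hessian of f at 0 has rank 2. Corank 1: A-series; mu = 6 gives A_6.

A_6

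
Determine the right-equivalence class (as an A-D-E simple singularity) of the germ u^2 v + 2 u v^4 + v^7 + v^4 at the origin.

D_5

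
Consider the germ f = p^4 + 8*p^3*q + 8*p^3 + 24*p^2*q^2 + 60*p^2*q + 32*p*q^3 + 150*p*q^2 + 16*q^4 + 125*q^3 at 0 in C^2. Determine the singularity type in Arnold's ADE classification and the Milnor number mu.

Type E6, Milnor number mu = 6.

The Hessian of f at 0 is [[0, 0], [0, 0]] with rank 0, so corank 2. A Groebner basis of the Jacobian ideal J(f) in C{p,q} is {q^4, p*q^2 + 7*q^3/3, p^2 + 5*p*q + 25*q^2/4}; counting standard monomials gives mu = 6. Corank 2; j^3 = (2*p + 5*q)^3 is a perfect cube, so E-series; the 4-jet and mu = 6 give E_6.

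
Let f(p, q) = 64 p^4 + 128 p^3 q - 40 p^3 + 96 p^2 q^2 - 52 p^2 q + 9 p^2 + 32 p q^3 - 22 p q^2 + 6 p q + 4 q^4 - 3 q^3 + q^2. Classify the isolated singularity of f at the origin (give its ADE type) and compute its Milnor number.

Type A_{2}, Milnor number mu = 2.

The Hessian of f at 0 has rank 1. Corank 1: A-series; mu = 2 gives A_2.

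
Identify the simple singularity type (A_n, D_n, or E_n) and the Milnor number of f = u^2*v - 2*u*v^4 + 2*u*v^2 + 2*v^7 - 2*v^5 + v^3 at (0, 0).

The Hessian of f at 0 has rank 0. Corank 2; j^3 = v*(u + v)^2 has shape L^2 M (L != M), so D-series; mu = 8 gives D_8.

Type D_8, Milnor number mu = 8.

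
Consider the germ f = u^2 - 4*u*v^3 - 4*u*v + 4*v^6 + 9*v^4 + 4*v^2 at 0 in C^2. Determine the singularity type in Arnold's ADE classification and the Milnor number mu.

Type A_3, Milnor number mu = 3.

The Hessian of f at 0 has rank 1. Corank 1: A-series; mu = 3 gives A_3.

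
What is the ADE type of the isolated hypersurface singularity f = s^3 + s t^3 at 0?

The Hessian of f at 0 is [[0, 0], [0, 0]] with rank 0, so corank 2. A Groebner basis of the Jacobian ideal J(f) in C{s,t} is {s^3, s*t^2, 3*s^2 + t^3}; counting standard monomials gives mu = 7. Corank 2; j^3 = s^3 is a perfect cube, so E-series; the 4-jet and mu = 7 give E_7.

E_7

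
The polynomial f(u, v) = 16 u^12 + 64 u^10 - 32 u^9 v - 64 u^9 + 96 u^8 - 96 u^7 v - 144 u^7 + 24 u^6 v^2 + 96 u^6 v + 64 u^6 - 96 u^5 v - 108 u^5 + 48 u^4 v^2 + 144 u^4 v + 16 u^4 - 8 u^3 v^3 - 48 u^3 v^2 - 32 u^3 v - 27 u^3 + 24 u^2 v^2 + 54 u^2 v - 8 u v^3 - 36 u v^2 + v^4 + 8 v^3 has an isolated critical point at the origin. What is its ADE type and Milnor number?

Type E_{6}, Milnor number mu = 6.

The Hessian of f at 0 has rank 0. Corank 2; j^3 = -(3*u - 2*v)^3 is a perfect cube, so E-series; the 4-jet and mu = 6 give E_6.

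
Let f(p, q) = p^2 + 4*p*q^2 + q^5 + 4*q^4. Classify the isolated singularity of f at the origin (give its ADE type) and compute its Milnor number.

Type A_4, Milnor number mu = 4.

The Hessian of f at 0 has rank 1. Corank 1: A-series; mu = 4 gives A_4.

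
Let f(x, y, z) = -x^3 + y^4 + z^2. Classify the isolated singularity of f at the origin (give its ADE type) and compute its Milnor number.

Type E_{6}, Milnor number mu = 6.

The Hessian of f at 0 is [[0, 0, 0], [0, 0, 0], [0, 0, 2]] with rank 1, so corank 2. A Groebner basis of the Jacobian ideal J(f) in C{x,y,z} is {y^3, x^2, z}; counting standard monomials gives mu = 6. Corank 2; j^3 = -x^3 is a perfect cube, so E-series; the 4-jet and mu = 6 give E_6.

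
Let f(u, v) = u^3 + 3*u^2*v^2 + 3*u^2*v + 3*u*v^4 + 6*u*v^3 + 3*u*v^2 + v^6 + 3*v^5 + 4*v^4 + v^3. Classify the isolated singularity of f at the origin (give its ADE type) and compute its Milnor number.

Type E6, Milnor number mu = 6.

The Hessian of f at 0 is [[0, 0], [0, 0]] with rank 0, so corank 2. A Groebner basis of the Jacobian ideal J(f) in C{u,v} is {u^3 + 3*u^2/2 + 3*u*v + 3*v^2/2, u^2*v - u^2 - 2*u*v - v^2, u^2/2 + u*v^2 + u*v + v^2/2, v^3}; counting standard monomials gives mu = 6. Corank 2; j^3 = (u + v)^3 is a perfect cube, so E-series; the 4-jet and mu = 6 give E_6.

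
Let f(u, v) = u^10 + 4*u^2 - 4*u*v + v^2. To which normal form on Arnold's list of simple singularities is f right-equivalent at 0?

The Hessian of f at 0 is [[8, -4], [-4, 2]] with rank 1, so corank 1. A Groebner basis of the Jacobian ideal J(f) in C{u,v} is {v^9, u - v/2}; counting standard monomials gives mu = 9. Corank 1: A-series; mu = 9 gives A_9.

A_9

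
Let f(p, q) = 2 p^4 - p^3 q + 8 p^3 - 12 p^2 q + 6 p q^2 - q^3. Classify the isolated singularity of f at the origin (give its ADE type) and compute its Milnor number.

Type E_{7}, Milnor number mu = 7.

The Hessian of f at 0 has rank 0. Corank 2; j^3 = (2*p - q)^3 is a perfect cube, so E-series; the 4-jet and mu = 7 give E_7.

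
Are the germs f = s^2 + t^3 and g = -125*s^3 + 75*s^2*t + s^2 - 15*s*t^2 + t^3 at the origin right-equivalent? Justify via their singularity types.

Yes.

The Hessian of f at 0 has rank 1. Corank 1: A-series; mu = 2 gives A_2. The Hessian of g at 0 has rank 1. Corank 1: A-series; mu = 2 gives A_2. Both have type A_2, hence right-equivalent.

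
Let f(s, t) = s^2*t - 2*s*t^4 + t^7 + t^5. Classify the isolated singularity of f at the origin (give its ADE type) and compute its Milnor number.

Type D_6, Milnor number mu = 6.

The Hessian of f at 0 is [[0, 0], [0, 0]] with rank 0, so corank 2. A Groebner basis of the Jacobian ideal J(f) in C{s,t} is {-s*t + t^4, s*t^2, s^2 + 5*s*t}; counting standard monomials gives mu = 6. Corank 2; j^3 = s^2*t has shape L^2 M (L != M), so D-series; mu = 6 gives D_6.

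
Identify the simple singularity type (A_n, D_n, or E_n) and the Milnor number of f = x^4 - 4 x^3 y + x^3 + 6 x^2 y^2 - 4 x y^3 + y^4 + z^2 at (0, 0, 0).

The Hessian of f at 0 has rank 1. Corank 2; j^3 = x^3 is a perfect cube, so E-series; the 4-jet and mu = 6 give E_6.

Type E_{6}, Milnor number mu = 6.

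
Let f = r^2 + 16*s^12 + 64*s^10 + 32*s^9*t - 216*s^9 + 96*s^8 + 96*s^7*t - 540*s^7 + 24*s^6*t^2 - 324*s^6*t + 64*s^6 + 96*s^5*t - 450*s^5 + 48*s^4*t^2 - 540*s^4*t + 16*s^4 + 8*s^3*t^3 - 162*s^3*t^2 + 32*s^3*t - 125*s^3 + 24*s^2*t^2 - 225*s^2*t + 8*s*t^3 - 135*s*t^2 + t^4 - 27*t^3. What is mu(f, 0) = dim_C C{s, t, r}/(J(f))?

The Hessian of f at 0 is [[0, 0, 0], [0, 0, 0], [0, 0, 2]] with rank 1, so corank 2. A Groebner basis of the Jacobian ideal J(f) in C{s,t,r} is {t^4, s*t^2 + 17*t^3/30, s^2 + 6*s*t/5 + 9*t^2/25, r}; counting standard monomials gives mu = 6. Corank 2; j^3 = -(5*s + 3*t)^3 is a perfect cube, so E-series; the 4-jet and mu = 6 give E_6.

6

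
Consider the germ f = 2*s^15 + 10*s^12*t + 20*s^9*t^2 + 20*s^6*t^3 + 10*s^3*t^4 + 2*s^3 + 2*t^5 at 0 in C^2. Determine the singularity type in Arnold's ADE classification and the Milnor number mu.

The Hessian of f at 0 is [[0, 0], [0, 0]] with rank 0, so corank 2. A Groebner basis of the Jacobian ideal J(f) in C{s,t} is {t^4, s^2}; counting standard monomials gives mu = 8. Corank 2; j^3 = 2*s^3 is a perfect cube, so E-series; the 5-jet and mu = 8 give E_8.

Type E_8, Milnor number mu = 8.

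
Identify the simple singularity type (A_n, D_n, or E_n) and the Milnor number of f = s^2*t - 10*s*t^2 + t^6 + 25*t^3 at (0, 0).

Type D_{7}, Milnor number mu = 7.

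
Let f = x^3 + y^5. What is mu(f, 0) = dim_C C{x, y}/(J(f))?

The Hessian of f at 0 has rank 0. Corank 2; j^3 = x^3 is a perfect cube, so E-series; the 5-jet and mu = 8 give E_8.

8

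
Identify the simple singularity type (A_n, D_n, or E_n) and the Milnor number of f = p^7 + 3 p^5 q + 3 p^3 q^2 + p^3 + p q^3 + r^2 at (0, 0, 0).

Type E7, Milnor number mu = 7.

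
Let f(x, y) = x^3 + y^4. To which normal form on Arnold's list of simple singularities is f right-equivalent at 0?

The Hessian of f at 0 has rank 0. Corank 2; j^3 = x^3 is a perfect cube, so E-series; the 4-jet and mu = 6 give E_6.

E_6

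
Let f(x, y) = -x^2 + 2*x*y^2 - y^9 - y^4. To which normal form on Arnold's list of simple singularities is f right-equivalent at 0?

A8

The Hessian of f at 0 has rank 1. Corank 1: A-series; mu = 8 gives A_8.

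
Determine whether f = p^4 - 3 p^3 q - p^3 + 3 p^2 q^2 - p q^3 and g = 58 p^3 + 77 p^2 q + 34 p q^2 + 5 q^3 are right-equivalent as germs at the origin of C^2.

No.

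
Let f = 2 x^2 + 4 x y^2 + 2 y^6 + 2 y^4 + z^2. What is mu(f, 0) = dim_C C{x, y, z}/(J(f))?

5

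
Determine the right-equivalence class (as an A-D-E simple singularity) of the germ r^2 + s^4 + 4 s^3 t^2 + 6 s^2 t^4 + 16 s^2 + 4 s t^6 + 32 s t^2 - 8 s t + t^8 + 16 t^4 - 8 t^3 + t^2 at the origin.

A3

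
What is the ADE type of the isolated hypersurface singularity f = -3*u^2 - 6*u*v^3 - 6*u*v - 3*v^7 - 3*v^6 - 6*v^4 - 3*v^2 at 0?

A_6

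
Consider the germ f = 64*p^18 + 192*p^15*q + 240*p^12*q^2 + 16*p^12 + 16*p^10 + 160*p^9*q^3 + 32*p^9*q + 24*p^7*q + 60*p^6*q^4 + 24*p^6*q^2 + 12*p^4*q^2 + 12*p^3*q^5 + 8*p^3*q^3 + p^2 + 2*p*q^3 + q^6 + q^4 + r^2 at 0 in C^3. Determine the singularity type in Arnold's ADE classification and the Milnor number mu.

The Hessian of f at 0 is [[2, 0, 0], [0, 0, 0], [0, 0, 2]] with rank 2, so corank 1. A Groebner basis of the Jacobian ideal J(f) in C{p,q,r} is {q^3, p, r}; counting standard monomials gives mu = 3. Corank 1: A-series; mu = 3 gives A_3.

Type A_{3}, Milnor number mu = 3.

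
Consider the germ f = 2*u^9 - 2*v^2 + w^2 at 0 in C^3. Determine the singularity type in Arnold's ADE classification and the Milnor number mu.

Type A8, Milnor number mu = 8.

The Hessian of f at 0 is [[0, 0, 0], [0, -4, 0], [0, 0, 2]] with rank 2, so corank 1. A Groebner basis of the Jacobian ideal J(f) in C{u,v,w} is {u^8, v, w}; counting standard monomials gives mu = 8. Corank 1: A-series; mu = 8 gives A_8.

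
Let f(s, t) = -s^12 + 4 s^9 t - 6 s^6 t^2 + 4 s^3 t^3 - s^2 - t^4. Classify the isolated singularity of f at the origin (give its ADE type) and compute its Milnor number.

Type A_{3}, Milnor number mu = 3.

The Hessian of f at 0 is [[-2, 0], [0, 0]] with rank 1, so corank 1. A Groebner basis of the Jacobian ideal J(f) in C{s,t} is {t^3, s}; counting standard monomials gives mu = 3. Corank 1: A-series; mu = 3 gives A_3.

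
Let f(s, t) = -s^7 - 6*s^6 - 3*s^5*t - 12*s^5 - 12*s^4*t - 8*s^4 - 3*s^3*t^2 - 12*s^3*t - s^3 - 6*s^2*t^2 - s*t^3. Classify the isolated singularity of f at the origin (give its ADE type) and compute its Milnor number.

Type E_7, Milnor number mu = 7.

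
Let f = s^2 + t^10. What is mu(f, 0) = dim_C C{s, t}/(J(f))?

9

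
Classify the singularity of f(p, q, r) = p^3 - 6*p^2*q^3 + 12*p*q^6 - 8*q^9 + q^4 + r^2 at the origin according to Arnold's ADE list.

E_6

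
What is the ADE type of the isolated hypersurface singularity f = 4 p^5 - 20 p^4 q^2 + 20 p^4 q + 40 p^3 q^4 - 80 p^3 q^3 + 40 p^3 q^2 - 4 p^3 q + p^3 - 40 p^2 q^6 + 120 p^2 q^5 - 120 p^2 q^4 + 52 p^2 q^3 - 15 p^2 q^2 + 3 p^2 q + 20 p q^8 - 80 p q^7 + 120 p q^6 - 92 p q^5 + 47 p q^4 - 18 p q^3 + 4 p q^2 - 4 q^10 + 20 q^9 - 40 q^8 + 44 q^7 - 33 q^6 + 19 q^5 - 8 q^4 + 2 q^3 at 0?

D_{4}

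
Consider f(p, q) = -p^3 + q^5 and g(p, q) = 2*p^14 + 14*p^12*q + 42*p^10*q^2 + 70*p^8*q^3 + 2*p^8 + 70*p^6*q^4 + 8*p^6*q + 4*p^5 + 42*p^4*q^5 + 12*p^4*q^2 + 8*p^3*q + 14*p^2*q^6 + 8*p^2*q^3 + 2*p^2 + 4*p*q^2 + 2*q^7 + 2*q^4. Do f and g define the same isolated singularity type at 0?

The Hessian of f at 0 is [[0, 0], [0, 0]] with rank 0, so corank 2. A Groebner basis of the Jacobian ideal J(f) in C{p,q} is {q^4, p^2}; counting standard monomials gives mu = 8. Corank 2; j^3 = -p^3 is a perfect cube, so E-series; the 5-jet and mu = 8 give E_8. The Hessian of g at 0 is [[4, 0], [0, 0]] with rank 1, so corank 1. A Groebner basis of the Jacobian ideal J(g) in C{p,q} is {p^3, p^2*q + p/2 + q^2/2, p^2 + p*q^2, p*q + q^3}; counting standard monomials gives mu = 6. Corank 1: A-series; mu = 6 gives A_6. f is E_8 but g is A_6, hence not right-equivalent.

No.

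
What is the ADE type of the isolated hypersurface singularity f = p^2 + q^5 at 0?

A_{4}

The Hessian of f at 0 has rank 1. Corank 1: A-series; mu = 4 gives A_4.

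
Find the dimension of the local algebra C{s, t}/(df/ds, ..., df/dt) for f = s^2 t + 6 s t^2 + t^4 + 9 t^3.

The Hessian of f at 0 has rank 0. Corank 2; j^3 = t*(s + 3*t)^2 has shape L^2 M (L != M), so D-series; mu = 5 gives D_5.

5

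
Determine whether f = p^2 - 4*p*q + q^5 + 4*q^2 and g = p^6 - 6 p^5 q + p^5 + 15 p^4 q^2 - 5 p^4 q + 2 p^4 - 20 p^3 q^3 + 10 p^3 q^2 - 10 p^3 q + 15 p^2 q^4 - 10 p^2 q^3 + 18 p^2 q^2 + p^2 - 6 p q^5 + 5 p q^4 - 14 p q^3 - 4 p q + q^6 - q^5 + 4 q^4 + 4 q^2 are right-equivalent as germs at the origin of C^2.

Yes.

The Hessian of f at 0 is [[2, -4], [-4, 8]] with rank 1, so corank 1. A Groebner basis of the Jacobian ideal J(f) in C{p,q} is {q^4, p - 2*q}; counting standard monomials gives mu = 4. Corank 1: A-series; mu = 4 gives A_4. The Hessian of g at 0 is [[2, -4], [-4, 8]] with rank 1, so corank 1. A Groebner basis of the Jacobian ideal J(g) in C{p,q} is {p + q^3 - 2*q, p^2 - 4*q^2, p*q - 2*q^2}; counting standard monomials gives mu = 4. Corank 1: A-series; mu = 4 gives A_4. Both have type A_4, hence right-equivalent.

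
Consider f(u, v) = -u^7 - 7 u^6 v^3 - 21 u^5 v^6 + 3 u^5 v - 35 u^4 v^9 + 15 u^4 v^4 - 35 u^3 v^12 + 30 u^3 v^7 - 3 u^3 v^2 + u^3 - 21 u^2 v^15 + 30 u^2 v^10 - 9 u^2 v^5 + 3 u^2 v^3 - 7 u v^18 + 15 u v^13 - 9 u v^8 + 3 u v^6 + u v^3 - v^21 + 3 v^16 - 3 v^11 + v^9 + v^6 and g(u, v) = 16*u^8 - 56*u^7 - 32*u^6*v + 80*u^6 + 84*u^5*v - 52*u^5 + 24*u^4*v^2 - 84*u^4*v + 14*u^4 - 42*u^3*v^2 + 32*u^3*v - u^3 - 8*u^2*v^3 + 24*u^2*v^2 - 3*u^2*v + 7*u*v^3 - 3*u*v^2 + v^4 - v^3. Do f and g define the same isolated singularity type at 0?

The Hessian of f at 0 has rank 0. Corank 2; j^3 = u^3 is a perfect cube, so E-series; the 4-jet and mu = 7 give E_7. The Hessian of g at 0 has rank 0. Corank 2; j^3 = -(u + v)^3 is a perfect cube, so E-series; the 4-jet and mu = 7 give E_7. Both have type E_7, hence right-equivalent.

Yes.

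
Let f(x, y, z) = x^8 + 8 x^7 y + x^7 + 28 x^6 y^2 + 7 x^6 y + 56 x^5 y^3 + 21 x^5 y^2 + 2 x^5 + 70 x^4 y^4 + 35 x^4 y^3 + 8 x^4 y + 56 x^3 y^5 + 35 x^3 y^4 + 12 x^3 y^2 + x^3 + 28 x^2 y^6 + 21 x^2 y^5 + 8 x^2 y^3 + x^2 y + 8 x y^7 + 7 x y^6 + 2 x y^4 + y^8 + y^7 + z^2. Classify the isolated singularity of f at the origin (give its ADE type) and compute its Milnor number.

Type D9, Milnor number mu = 9.

The Hessian of f at 0 has rank 1. Corank 2; j^3 = x^2*(x + y) has shape L^2 M (L != M), so D-series; mu = 9 gives D_9.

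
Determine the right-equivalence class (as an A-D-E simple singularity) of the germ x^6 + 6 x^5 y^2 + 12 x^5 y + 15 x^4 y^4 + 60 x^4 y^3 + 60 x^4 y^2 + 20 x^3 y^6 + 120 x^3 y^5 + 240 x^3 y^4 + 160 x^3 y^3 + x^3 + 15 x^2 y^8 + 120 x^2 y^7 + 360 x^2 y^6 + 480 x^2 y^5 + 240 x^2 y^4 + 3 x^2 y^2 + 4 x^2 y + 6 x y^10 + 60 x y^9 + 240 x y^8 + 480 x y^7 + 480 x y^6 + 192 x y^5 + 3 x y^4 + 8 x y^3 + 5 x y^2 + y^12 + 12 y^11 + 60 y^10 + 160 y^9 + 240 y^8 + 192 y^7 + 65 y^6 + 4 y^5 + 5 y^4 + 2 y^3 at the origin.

The Hessian of f at 0 has rank 0. Corank 2; j^3 = (x + y)^2*(x + 2*y) has shape L^2 M (L != M), so D-series; mu = 7 gives D_7.

D_{7}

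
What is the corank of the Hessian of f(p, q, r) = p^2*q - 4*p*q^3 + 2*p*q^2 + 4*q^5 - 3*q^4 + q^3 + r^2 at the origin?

Hessian at 0 has rank 1.

2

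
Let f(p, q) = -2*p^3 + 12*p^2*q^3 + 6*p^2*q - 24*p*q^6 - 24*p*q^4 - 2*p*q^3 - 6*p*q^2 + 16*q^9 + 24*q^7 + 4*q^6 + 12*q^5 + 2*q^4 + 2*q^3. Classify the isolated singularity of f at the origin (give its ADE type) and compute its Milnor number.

Type E_{7}, Milnor number mu = 7.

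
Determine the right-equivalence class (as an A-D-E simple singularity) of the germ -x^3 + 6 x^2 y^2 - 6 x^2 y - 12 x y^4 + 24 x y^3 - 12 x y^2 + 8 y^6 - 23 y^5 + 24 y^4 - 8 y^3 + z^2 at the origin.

E_8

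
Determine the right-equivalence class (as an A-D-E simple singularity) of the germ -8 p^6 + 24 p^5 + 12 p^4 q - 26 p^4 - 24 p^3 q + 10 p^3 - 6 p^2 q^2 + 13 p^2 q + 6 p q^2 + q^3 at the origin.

D_4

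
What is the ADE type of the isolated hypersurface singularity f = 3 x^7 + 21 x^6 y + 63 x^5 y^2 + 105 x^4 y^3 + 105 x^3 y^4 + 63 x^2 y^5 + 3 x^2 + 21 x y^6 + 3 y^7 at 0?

A_{6}

The Hessian of f at 0 has rank 1. Corank 1: A-series; mu = 6 gives A_6.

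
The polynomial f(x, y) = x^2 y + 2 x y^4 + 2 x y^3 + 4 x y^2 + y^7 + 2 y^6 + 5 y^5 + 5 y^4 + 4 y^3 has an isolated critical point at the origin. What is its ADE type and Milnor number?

Type D5, Milnor number mu = 5.

The Hessian of f at 0 has rank 0. Corank 2; j^3 = y*(x + 2*y)^2 has shape L^2 M (L != M), so D-series; mu = 5 gives D_5.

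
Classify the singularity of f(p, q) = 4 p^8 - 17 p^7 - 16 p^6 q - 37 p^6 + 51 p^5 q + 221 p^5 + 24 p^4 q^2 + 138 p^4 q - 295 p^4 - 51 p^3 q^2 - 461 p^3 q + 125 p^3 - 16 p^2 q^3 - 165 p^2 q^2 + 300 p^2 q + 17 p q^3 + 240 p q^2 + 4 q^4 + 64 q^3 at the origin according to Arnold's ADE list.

The Hessian of f at 0 is [[0, 0], [0, 0]] with rank 0, so corank 2. A Groebner basis of the Jacobian ideal J(f) in C{p,q} is {-390625*p^2/103013 - 625000*p*q/103013 + q^4 - 125*q^3/309039 - 250000*q^2/103013, p^3 - 384900*p^2/103013 - 615840*p*q/103013 + 263508*q^3/515065 - 246336*q^2/103013, p^2*q + 962125*p^2/309039 + 1539400*p*q/309039 - 593047*q^3/927117 + 615760*q^2/309039, -601250*p^2/309039 + p*q^2 - 962000*p*q/309039 + 3707506*q^3/4635585 - 384800*q^2/309039}; counting standard monomials gives mu = 7. Corank 2; j^3 = (5*p + 4*q)^3 is a perfect cube, so E-series; the 4-jet and mu = 7 give E_7.

E_7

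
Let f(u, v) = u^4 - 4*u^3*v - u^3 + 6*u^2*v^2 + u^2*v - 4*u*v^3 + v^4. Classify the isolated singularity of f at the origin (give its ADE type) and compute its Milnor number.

Type D5, Milnor number mu = 5.

The Hessian of f at 0 has rank 0. Corank 2; j^3 = -u^2*(u - v) has shape L^2 M (L != M), so D-series; mu = 5 gives D_5.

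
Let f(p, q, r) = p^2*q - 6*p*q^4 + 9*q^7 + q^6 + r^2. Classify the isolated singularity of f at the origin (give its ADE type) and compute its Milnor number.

Type D_{7}, Milnor number mu = 7.

The Hessian of f at 0 has rank 1. Corank 2; j^3 = p^2*q has shape L^2 M (L != M), so D-series; mu = 7 gives D_7.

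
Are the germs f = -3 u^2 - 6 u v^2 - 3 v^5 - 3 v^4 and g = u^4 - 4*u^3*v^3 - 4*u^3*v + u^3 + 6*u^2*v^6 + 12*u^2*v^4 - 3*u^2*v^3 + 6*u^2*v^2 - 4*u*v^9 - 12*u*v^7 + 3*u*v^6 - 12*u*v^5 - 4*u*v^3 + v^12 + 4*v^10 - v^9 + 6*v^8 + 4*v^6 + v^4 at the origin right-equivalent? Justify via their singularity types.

No.

The Hessian of f at 0 is [[-6, 0], [0, 0]] with rank 1, so corank 1. A Groebner basis of the Jacobian ideal J(f) in C{u,v} is {u^2, u + v^2}; counting standard monomials gives mu = 4. Corank 1: A-series; mu = 4 gives A_4. The Hessian of g at 0 is [[0, 0], [0, 0]] with rank 0, so corank 2. A Groebner basis of the Jacobian ideal J(g) in C{u,v} is {v^4, u*v^2 - v^3/3, u^2}; counting standard monomials gives mu = 6. Corank 2; j^3 = u^3 is a perfect cube, so E-series; the 4-jet and mu = 6 give E_6. f is A_4 but g is E_6, hence not right-equivalent.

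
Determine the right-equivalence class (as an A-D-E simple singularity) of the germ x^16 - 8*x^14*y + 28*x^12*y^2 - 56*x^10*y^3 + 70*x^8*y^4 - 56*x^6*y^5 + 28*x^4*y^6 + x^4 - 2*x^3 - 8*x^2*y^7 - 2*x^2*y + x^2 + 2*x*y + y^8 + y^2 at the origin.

The Hessian of f at 0 has rank 1. Corank 1: A-series; mu = 7 gives A_7.

A_7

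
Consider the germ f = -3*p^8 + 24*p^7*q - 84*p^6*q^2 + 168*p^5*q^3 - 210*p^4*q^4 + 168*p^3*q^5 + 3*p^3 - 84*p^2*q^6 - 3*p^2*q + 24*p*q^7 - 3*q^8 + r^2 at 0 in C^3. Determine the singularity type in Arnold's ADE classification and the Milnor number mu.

The Hessian of f at 0 is [[0, 0, 0], [0, 0, 0], [0, 0, 2]] with rank 1, so corank 2. A Groebner basis of the Jacobian ideal J(f) in C{p,q,r} is {p*q/8 + q^7, p*q^2, p^2 - p*q, r}; counting standard monomials gives mu = 9. Corank 2; j^3 = 3*p^2*(p - q) has shape L^2 M (L != M), so D-series; mu = 9 gives D_9.

Type D_{9}, Milnor number mu = 9.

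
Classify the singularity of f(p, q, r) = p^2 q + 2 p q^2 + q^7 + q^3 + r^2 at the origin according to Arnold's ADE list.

D_8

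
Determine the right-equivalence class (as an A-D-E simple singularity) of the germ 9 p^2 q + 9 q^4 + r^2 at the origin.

The Hessian of f at 0 has rank 1. Corank 2; j^3 = 9*p^2*q has shape L^2 M (L != M), so D-series; mu = 5 gives D_5.

D5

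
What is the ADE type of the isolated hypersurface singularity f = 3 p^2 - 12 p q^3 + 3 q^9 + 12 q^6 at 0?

The Hessian of f at 0 has rank 1. Corank 1: A-series; mu = 8 gives A_8.

A_8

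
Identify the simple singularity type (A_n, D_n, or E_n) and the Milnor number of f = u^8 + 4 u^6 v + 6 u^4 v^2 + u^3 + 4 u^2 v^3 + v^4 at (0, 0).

Type E_{6}, Milnor number mu = 6.

The Hessian of f at 0 is [[0, 0], [0, 0]] with rank 0, so corank 2. A Groebner basis of the Jacobian ideal J(f) in C{u,v} is {v^3, u^2}; counting standard monomials gives mu = 6. Corank 2; j^3 = u^3 is a perfect cube, so E-series; the 4-jet and mu = 6 give E_6.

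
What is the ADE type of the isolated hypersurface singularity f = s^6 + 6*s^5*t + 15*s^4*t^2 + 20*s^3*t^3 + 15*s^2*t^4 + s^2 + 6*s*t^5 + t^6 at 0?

The Hessian of f at 0 is [[2, 0], [0, 0]] with rank 1, so corank 1. A Groebner basis of the Jacobian ideal J(f) in C{s,t} is {t^5, s}; counting standard monomials gives mu = 5. Corank 1: A-series; mu = 5 gives A_5.

A5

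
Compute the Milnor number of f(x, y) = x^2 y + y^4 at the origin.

5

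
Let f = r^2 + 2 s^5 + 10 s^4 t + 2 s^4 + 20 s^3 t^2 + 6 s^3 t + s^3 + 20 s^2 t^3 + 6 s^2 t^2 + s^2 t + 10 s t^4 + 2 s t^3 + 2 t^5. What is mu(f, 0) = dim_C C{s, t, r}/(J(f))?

The Hessian of f at 0 has rank 1. Corank 2; j^3 = s^2*(s + t) has shape L^2 M (L != M), so D-series; mu = 6 gives D_6.

6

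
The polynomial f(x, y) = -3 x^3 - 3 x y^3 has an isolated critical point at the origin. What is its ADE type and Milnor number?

The Hessian of f at 0 has rank 0. Corank 2; j^3 = -3*x^3 is a perfect cube, so E-series; the 4-jet and mu = 7 give E_7.

Type E7, Milnor number mu = 7.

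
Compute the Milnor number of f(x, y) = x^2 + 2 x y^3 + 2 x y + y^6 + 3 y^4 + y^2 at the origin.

3

The Hessian of f at 0 is [[2, 2], [2, 2]] with rank 1, so corank 1. A Groebner basis of the Jacobian ideal J(f) in C{x,y} is {y^3, x + y}; counting standard monomials gives mu = 3. Corank 1: A-series; mu = 3 gives A_3.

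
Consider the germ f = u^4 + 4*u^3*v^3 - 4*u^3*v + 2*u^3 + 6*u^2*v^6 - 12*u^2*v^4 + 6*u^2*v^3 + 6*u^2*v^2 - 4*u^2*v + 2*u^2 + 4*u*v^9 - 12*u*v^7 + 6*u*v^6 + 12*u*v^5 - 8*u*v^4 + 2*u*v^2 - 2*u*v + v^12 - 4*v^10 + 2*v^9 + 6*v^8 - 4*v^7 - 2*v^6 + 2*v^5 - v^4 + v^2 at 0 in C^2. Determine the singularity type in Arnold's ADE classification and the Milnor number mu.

Type A1, Milnor number mu = 1.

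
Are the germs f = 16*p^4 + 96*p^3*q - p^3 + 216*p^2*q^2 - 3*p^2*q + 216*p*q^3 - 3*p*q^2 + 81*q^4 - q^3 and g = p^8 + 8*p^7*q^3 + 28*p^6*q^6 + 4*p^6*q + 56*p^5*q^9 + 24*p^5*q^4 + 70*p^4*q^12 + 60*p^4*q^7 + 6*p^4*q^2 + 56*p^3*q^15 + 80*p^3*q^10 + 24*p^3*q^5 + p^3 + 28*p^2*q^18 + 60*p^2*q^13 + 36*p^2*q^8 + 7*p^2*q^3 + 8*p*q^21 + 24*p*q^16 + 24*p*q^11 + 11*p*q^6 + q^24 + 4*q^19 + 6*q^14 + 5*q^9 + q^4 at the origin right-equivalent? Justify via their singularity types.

Yes.

The Hessian of f at 0 has rank 0. Corank 2; j^3 = -(p + q)^3 is a perfect cube, so E-series; the 4-jet and mu = 6 give E_6. The Hessian of g at 0 has rank 0. Corank 2; j^3 = p^3 is a perfect cube, so E-series; the 4-jet and mu = 6 give E_6. Both have type E_6, hence right-equivalent.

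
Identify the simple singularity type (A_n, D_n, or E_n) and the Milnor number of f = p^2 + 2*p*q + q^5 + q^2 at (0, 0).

Type A4, Milnor number mu = 4.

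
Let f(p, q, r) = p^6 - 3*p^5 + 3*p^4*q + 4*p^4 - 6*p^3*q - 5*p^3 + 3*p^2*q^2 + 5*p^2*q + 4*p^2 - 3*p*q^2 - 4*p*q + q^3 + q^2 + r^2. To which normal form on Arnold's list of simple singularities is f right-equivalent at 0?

A2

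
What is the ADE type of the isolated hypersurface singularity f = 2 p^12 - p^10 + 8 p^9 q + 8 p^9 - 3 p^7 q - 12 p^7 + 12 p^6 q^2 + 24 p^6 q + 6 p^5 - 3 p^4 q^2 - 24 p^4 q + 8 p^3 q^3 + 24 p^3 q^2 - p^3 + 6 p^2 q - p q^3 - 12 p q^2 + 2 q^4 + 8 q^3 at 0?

E_7

The Hessian of f at 0 has rank 0. Corank 2; j^3 = -(p - 2*q)^3 is a perfect cube, so E-series; the 4-jet and mu = 7 give E_7.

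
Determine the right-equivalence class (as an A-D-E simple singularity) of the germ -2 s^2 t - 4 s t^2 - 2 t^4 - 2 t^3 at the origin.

The Hessian of f at 0 is [[0, 0], [0, 0]] with rank 0, so corank 2. A Groebner basis of the Jacobian ideal J(f) in C{s,t} is {s^3 - s^2/4 + t^2/4, s^2/4 + t^3 - t^2/4, s*t + t^2}; counting standard monomials gives mu = 5. Corank 2; j^3 = -2*t*(s + t)^2 has shape L^2 M (L != M), so D-series; mu = 5 gives D_5.

D5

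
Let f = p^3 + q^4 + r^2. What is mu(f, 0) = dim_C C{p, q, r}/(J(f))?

6

The Hessian of f at 0 has rank 1. Corank 2; j^3 = p^3 is a perfect cube, so E-series; the 4-jet and mu = 6 give E_6.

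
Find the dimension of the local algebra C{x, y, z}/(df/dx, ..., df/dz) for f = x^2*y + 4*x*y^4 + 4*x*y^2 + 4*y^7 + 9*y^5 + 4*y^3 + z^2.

The Hessian of f at 0 has rank 1. Corank 2; j^3 = y*(x + 2*y)^2 has shape L^2 M (L != M), so D-series; mu = 6 gives D_6.

6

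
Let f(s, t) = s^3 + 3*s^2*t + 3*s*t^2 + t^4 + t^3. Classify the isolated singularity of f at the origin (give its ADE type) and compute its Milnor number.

The Hessian of f at 0 is [[0, 0], [0, 0]] with rank 0, so corank 2. A Groebner basis of the Jacobian ideal J(f) in C{s,t} is {t^3, s^2 + 2*s*t + t^2}; counting standard monomials gives mu = 6. Corank 2; j^3 = (s + t)^3 is a perfect cube, so E-series; the 4-jet and mu = 6 give E_6.

Type E_{6}, Milnor number mu = 6.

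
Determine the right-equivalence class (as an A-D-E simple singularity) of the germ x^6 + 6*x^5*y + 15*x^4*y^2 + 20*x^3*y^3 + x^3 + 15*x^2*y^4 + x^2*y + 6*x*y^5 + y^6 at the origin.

The Hessian of f at 0 is [[0, 0], [0, 0]] with rank 0, so corank 2. A Groebner basis of the Jacobian ideal J(f) in C{x,y} is {-x*y/6 + y^5, x*y^2, x^2 + x*y}; counting standard monomials gives mu = 7. Corank 2; j^3 = x^2*(x + y) has shape L^2 M (L != M), so D-series; mu = 7 gives D_7.

D7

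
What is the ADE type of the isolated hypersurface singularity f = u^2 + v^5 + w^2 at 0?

A_4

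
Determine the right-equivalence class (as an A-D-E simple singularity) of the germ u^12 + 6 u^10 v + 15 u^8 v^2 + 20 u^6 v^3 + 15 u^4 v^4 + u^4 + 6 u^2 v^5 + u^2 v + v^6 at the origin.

D_7

The Hessian of f at 0 is [[0, 0], [0, 0]] with rank 0, so corank 2. A Groebner basis of the Jacobian ideal J(f) in C{u,v} is {u^2/6 + v^5, u^3, u*v}; counting standard monomials gives mu = 7. Corank 2; j^3 = u^2*v has shape L^2 M (L != M), so D-series; mu = 7 gives D_7.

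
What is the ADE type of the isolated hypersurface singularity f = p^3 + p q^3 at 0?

E_{7}

The Hessian of f at 0 is [[0, 0], [0, 0]] with rank 0, so corank 2. A Groebner basis of the Jacobian ideal J(f) in C{p,q} is {p^3, p*q^2, 3*p^2 + q^3}; counting standard monomials gives mu = 7. Corank 2; j^3 = p^3 is a perfect cube, so E-series; the 4-jet and mu = 7 give E_7.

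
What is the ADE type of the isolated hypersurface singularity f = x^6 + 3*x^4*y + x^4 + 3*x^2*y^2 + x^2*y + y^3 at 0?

D_{4}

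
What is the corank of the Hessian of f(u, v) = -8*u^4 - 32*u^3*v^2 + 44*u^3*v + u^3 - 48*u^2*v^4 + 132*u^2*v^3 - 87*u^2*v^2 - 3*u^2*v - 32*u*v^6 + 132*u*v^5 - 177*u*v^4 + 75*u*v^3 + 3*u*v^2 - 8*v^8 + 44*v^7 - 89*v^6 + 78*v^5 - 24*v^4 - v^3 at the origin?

2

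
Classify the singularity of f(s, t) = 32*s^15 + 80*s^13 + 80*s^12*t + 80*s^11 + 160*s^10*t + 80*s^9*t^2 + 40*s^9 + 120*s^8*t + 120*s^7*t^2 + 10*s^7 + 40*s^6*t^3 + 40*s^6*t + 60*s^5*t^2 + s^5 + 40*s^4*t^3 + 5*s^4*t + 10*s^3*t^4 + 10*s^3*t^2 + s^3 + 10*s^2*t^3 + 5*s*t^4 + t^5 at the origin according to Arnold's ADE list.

The Hessian of f at 0 is [[0, 0], [0, 0]] with rank 0, so corank 2. A Groebner basis of the Jacobian ideal J(f) in C{s,t} is {t^5, s*t^3 + t^4/4, s^2}; counting standard monomials gives mu = 8. Corank 2; j^3 = s^3 is a perfect cube, so E-series; the 5-jet and mu = 8 give E_8.

E_{8}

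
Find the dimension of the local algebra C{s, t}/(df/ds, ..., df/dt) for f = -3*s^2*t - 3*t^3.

The Hessian of f at 0 has rank 0. Corank 2; j^3 = -3*t*(s^2 + t^2) splits into three distinct lines over C (the quadratic factor has nonzero discriminant), so D_4.

4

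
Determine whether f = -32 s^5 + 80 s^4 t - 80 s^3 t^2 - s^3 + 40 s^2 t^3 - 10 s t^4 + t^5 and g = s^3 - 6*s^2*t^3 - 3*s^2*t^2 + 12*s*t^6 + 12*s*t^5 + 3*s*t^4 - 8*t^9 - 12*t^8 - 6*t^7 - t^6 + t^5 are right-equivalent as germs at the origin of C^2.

Yes.

The Hessian of f at 0 has rank 0. Corank 2; j^3 = -s^3 is a perfect cube, so E-series; the 5-jet and mu = 8 give E_8. The Hessian of g at 0 has rank 0. Corank 2; j^3 = s^3 is a perfect cube, so E-series; the 5-jet and mu = 8 give E_8. Both have type E_8, hence right-equivalent.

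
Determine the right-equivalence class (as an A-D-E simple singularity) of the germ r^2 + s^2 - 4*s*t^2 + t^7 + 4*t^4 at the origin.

A_6

The Hessian of f at 0 is [[2, 0, 0], [0, 0, 0], [0, 0, 2]] with rank 2, so corank 1. A Groebner basis of the Jacobian ideal J(f) in C{s,t,r} is {s^3, -s/2 + t^2, r}; counting standard monomials gives mu = 6. Corank 1: A-series; mu = 6 gives A_6.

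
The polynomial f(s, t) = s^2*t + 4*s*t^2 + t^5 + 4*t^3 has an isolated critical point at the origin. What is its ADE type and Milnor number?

Type D6, Milnor number mu = 6.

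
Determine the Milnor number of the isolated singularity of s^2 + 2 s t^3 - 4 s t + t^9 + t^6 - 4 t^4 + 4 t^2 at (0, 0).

The Hessian of f at 0 is [[2, -4], [-4, 8]] with rank 1, so corank 1. A Groebner basis of the Jacobian ideal J(f) in C{s,t} is {s^2*t^2 + 4*s^2 - 12*s*t + 8*t^2, s^3 - 6*s^2*t + 12*s*t^2 + 8*s - 16*t, s + t^3 - 2*t}; counting standard monomials gives mu = 8. Corank 1: A-series; mu = 8 gives A_8.

8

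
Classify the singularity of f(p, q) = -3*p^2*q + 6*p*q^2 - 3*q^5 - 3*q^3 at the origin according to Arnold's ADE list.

The Hessian of f at 0 has rank 0. Corank 2; j^3 = -3*q*(p - q)^2 has shape L^2 M (L != M), so D-series; mu = 6 gives D_6.

D_6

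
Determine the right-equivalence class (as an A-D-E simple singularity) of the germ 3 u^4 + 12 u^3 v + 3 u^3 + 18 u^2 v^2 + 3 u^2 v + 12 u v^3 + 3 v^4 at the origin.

D_{5}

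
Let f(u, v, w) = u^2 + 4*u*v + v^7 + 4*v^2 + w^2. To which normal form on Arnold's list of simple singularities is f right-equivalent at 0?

The Hessian of f at 0 has rank 2. Corank 1: A-series; mu = 6 gives A_6.

A_{6}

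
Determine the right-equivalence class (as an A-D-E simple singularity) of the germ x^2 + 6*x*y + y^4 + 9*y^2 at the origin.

A_3

The Hessian of f at 0 has rank 1. Corank 1: A-series; mu = 3 gives A_3.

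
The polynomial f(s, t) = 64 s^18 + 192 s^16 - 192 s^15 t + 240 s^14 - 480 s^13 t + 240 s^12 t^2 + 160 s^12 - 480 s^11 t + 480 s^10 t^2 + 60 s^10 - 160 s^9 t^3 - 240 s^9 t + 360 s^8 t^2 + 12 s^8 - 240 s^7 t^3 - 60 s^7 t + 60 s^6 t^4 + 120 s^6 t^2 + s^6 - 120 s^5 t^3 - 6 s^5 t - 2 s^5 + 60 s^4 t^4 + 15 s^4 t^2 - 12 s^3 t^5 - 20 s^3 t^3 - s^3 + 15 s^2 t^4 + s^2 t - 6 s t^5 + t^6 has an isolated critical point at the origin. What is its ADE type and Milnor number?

The Hessian of f at 0 has rank 0. Corank 2; j^3 = -s^2*(s - t) has shape L^2 M (L != M), so D-series; mu = 7 gives D_7.

Type D_{7}, Milnor number mu = 7.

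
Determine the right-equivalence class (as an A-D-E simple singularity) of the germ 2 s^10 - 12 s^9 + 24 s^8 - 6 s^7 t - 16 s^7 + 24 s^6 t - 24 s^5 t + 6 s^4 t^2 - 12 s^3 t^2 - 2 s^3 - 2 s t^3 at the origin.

The Hessian of f at 0 is [[0, 0], [0, 0]] with rank 0, so corank 2. A Groebner basis of the Jacobian ideal J(f) in C{s,t} is {s^3, s*t^2, 3*s^2 + t^3}; counting standard monomials gives mu = 7. Corank 2; j^3 = -2*s^3 is a perfect cube, so E-series; the 4-jet and mu = 7 give E_7.

E_7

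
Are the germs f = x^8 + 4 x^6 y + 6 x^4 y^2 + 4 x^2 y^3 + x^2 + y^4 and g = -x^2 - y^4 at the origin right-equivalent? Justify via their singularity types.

The Hessian of f at 0 is [[2, 0], [0, 0]] with rank 1, so corank 1. A Groebner basis of the Jacobian ideal J(f) in C{x,y} is {y^3, x}; counting standard monomials gives mu = 3. Corank 1: A-series; mu = 3 gives A_3. The Hessian of g at 0 is [[-2, 0], [0, 0]] with rank 1, so corank 1. A Groebner basis of the Jacobian ideal J(g) in C{x,y} is {y^3, x}; counting standard monomials gives mu = 3. Corank 1: A-series; mu = 3 gives A_3. Both have type A_3, hence right-equivalent.

Yes.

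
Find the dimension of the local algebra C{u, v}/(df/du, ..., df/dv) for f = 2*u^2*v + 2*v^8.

The Hessian of f at 0 has rank 0. Corank 2; j^3 = 2*u^2*v has shape L^2 M (L != M), so D-series; mu = 9 gives D_9.

9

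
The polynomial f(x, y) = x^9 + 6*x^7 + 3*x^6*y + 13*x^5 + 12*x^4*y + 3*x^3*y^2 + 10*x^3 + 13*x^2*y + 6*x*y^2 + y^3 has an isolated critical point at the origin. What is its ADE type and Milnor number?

Type D_{4}, Milnor number mu = 4.

The Hessian of f at 0 is [[0, 0], [0, 0]] with rank 0, so corank 2. A Groebner basis of the Jacobian ideal J(f) in C{x,y} is {y^3, x^2 - 3*y^2/11, x*y + 6*y^2/11}; counting standard monomials gives mu = 4. Corank 2; j^3 = (2*x + y)*(5*x^2 + 4*x*y + y^2) splits into three distinct lines over C (the quadratic factor has nonzero discriminant), so D_4.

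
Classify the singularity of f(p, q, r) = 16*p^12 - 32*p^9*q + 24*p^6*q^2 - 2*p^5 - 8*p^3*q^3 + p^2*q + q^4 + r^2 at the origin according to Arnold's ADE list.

D_{5}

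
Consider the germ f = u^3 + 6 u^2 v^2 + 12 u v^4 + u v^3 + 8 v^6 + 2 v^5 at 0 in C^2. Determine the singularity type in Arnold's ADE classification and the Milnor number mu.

The Hessian of f at 0 has rank 0. Corank 2; j^3 = u^3 is a perfect cube, so E-series; the 4-jet and mu = 7 give E_7.

Type E_{7}, Milnor number mu = 7.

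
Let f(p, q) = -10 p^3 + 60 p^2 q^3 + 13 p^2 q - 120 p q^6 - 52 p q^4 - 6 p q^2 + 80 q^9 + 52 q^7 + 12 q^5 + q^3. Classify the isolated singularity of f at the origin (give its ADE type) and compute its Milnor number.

Type D_{4}, Milnor number mu = 4.

The Hessian of f at 0 has rank 0. Corank 2; j^3 = -(2*p - q)*(5*p^2 - 4*p*q + q^2) splits into three distinct lines over C (the quadratic factor has nonzero discriminant), so D_4.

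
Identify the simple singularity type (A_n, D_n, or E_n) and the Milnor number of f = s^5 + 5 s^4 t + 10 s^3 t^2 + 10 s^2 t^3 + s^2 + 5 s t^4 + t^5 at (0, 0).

Type A_{4}, Milnor number mu = 4.

The Hessian of f at 0 has rank 1. Corank 1: A-series; mu = 4 gives A_4.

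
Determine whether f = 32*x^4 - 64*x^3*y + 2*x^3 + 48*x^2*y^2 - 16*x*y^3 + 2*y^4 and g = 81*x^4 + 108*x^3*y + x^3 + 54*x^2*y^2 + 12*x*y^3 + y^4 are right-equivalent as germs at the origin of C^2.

The Hessian of f at 0 is [[0, 0], [0, 0]] with rank 0, so corank 2. A Groebner basis of the Jacobian ideal J(f) in C{x,y} is {y^4, x*y^2 - y^3/6, x^2}; counting standard monomials gives mu = 6. Corank 2; j^3 = 2*x^3 is a perfect cube, so E-series; the 4-jet and mu = 6 give E_6. The Hessian of g at 0 is [[0, 0], [0, 0]] with rank 0, so corank 2. A Groebner basis of the Jacobian ideal J(g) in C{x,y} is {y^4, x*y^2 + y^3/9, x^2}; counting standard monomials gives mu = 6. Corank 2; j^3 = x^3 is a perfect cube, so E-series; the 4-jet and mu = 6 give E_6. Both have type E_6, hence right-equivalent.

Yes.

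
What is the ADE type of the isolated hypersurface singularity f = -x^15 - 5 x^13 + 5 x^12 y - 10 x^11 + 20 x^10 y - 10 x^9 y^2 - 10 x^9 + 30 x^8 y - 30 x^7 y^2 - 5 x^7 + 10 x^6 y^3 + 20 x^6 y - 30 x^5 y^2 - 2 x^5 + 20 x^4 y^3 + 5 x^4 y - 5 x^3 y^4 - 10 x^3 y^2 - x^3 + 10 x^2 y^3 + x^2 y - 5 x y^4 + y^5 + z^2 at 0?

The Hessian of f at 0 is [[0, 0, 0], [0, 0, 0], [0, 0, 2]] with rank 1, so corank 2. A Groebner basis of the Jacobian ideal J(f) in C{x,y,z} is {x*y/5 + y^4, x*y^2, x^2 - x*y, z}; counting standard monomials gives mu = 6. Corank 2; j^3 = -x^2*(x - y) has shape L^2 M (L != M), so D-series; mu = 6 gives D_6.

D_6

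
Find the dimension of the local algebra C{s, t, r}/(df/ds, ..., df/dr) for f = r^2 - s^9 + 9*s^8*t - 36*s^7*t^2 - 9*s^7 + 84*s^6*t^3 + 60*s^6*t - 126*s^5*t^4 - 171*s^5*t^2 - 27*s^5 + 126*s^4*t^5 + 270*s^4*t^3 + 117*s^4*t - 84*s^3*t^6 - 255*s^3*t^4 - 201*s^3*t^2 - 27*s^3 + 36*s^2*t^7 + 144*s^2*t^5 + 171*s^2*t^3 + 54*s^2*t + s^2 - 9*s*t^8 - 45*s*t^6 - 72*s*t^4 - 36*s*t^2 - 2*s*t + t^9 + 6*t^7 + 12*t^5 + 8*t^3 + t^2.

2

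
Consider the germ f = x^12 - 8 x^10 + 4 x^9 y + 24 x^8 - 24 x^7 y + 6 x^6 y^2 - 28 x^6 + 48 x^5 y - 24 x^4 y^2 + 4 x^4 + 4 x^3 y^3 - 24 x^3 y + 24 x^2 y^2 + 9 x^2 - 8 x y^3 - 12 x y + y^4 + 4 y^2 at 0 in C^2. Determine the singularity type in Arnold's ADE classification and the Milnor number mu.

Type A3, Milnor number mu = 3.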